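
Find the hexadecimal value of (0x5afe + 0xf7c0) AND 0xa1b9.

Add column by column in base 16, right to left:
  e+0 = e
  f+c = b carry 1
  a+7+1 = 2 carry 1
  5+f+1 = 5 carry 1
  final carry 1
Sum = 0x152be; now AND with 0xa1b9:
  1&0=0, 5&a=0, 2&1=0, b&b=b, e&9=8

0xb8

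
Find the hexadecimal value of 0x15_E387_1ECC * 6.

0x83552AB8C8

Multiply each base-16 digit by 6, carrying:
  C×6 = 72 → write 8 carry 4
  C×6+4 = 76 → write C carry 4
  E×6+4 = 88 → write 8 carry 5
  1×6+5 = 11 → write B
  7×6 = 42 → write A carry 2
  8×6+2 = 50 → write 2 carry 3
  3×6+3 = 21 → write 5 carry 1
  E×6+1 = 85 → write 5 carry 5
  5×6+5 = 35 → write 3 carry 2
  1×6+2 = 8 → write 8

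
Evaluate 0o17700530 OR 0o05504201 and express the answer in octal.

0o17704731

OR each oct digit independently (no carries):
  1|0=1, 7|5=7, 7|5=7, 0|0=0, 0|4=4, 5|2=7, 3|0=3, 0|1=1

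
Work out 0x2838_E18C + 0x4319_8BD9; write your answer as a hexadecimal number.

Add column by column in base 16, right to left:
  C+9 = 5 carry 1
  8+D+1 = 6 carry 1
  1+B+1 = D
  E+8 = 6 carry 1
  8+9+1 = 2 carry 1
  3+1+1 = 5
  8+3 = B
  2+4 = 6

0x6B526D65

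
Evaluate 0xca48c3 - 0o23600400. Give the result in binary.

0xca48c3 = 0b110010100100100011000011 in binary.
0o23600400 = 0b10011110000000100000000 in binary.
Subtract column by column in base 2:
  1-0 → 1
  1-0 → 1
  0-0 → 0
  0-0 → 0
  0-0 → 0
  0-0 → 0
  1-0 → 1
  1-0 → 1
  0-1 → 1 (borrow)
  0-0-1 → 1 (borrow)
  0-0-1 → 1 (borrow)
  1-0-1 → 0
  0-0 → 0
  0-0 → 0
  1-0 → 1
  0-0 → 0
  0-1 → 1 (borrow)
  1-1-1 → 1 (borrow)
  0-1-1 → 0 (borrow)
  1-1-1 → 1 (borrow)
  0-0-1 → 1 (borrow)
  0-0-1 → 1 (borrow)
  1-1-1 → 1 (borrow)
  1-0-1 → 0

0b11110110100011111000011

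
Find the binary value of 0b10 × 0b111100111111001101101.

Multiply each base-2 digit by 2, carrying:
  1×2 = 2 → write 0 carry 1
  0×2+1 = 1 → write 1
  1×2 = 2 → write 0 carry 1
  1×2+1 = 3 → write 1 carry 1
  0×2+1 = 1 → write 1
  1×2 = 2 → write 0 carry 1
  1×2+1 = 3 → write 1 carry 1
  0×2+1 = 1 → write 1
  0×2 = 0 → write 0
  1×2 = 2 → write 0 carry 1
  1×2+1 = 3 → write 1 carry 1
  1×2+1 = 3 → write 1 carry 1
  1×2+1 = 3 → write 1 carry 1
  1×2+1 = 3 → write 1 carry 1
  1×2+1 = 3 → write 1 carry 1
  0×2+1 = 1 → write 1
  0×2 = 0 → write 0
  1×2 = 2 → write 0 carry 1
  1×2+1 = 3 → write 1 carry 1
  1×2+1 = 3 → write 1 carry 1
  1×2+1 = 3 → write 1 carry 1
  remaining carry: 1

0b1111001111110011011010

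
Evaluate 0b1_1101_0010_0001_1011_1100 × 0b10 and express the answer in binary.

Multiply each base-2 digit by 2, carrying:
  0×2 = 0 → write 0
  0×2 = 0 → write 0
  1×2 = 2 → write 0 carry 1
  1×2+1 = 3 → write 1 carry 1
  1×2+1 = 3 → write 1 carry 1
  1×2+1 = 3 → write 1 carry 1
  0×2+1 = 1 → write 1
  1×2 = 2 → write 0 carry 1
  1×2+1 = 3 → write 1 carry 1
  0×2+1 = 1 → write 1
  0×2 = 0 → write 0
  0×2 = 0 → write 0
  0×2 = 0 → write 0
  1×2 = 2 → write 0 carry 1
  0×2+1 = 1 → write 1
  0×2 = 0 → write 0
  1×2 = 2 → write 0 carry 1
  0×2+1 = 1 → write 1
  1×2 = 2 → write 0 carry 1
  1×2+1 = 3 → write 1 carry 1
  1×2+1 = 3 → write 1 carry 1
  remaining carry: 1

0b1110100100001101111000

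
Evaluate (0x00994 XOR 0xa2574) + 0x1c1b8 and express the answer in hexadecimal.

First 0x00994 XOR 0xa2574 = 0xa2ce0.
Add column by column in base 16, right to left:
  0+8 = 8
  e+b = 9 carry 1
  c+1+1 = e
  2+c = e
  a+1 = b

0xbee98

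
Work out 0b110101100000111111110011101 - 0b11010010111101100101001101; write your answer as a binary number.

0b11011001001010011001010000

Subtract column by column in base 2:
  1-1 → 0
  0-0 → 0
  1-1 → 0
  1-1 → 0
  1-0 → 1
  0-0 → 0
  0-1 → 1 (borrow)
  1-0-1 → 0
  1-1 → 0
  1-0 → 1
  1-0 → 1
  1-1 → 0
  1-1 → 0
  1-0 → 1
  1-1 → 0
  0-1 → 1 (borrow)
  0-1-1 → 0 (borrow)
  0-1-1 → 0 (borrow)
  0-0-1 → 1 (borrow)
  0-1-1 → 0 (borrow)
  1-0-1 → 0
  1-0 → 1
  0-1 → 1 (borrow)
  1-0-1 → 0
  0-1 → 1 (borrow)
  1-1-1 → 1 (borrow)
  1-0-1 → 0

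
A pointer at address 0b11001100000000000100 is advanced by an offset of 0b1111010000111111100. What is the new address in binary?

0b101000110001000000000

Add column by column in base 2, right to left:
  0+0 = 0
  0+0 = 0
  1+1 = 0 carry 1
  0+1+1 = 0 carry 1
  0+1+1 = 0 carry 1
  0+1+1 = 0 carry 1
  0+1+1 = 0 carry 1
  0+1+1 = 0 carry 1
  0+1+1 = 0 carry 1
  0+0+1 = 1
  0+0 = 0
  0+0 = 0
  0+0 = 0
  0+1 = 1
  1+0 = 1
  1+1 = 0 carry 1
  0+1+1 = 0 carry 1
  0+1+1 = 0 carry 1
  1+1+1 = 1 carry 1
  1+0+1 = 0 carry 1
  final carry 1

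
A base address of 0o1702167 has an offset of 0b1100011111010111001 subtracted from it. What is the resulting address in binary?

0b10100010110111110

0o1702167 = 0b1111000010001110111 in binary.
Subtract column by column in base 2:
  1-1 → 0
  1-0 → 1
  1-0 → 1
  0-1 → 1 (borrow)
  1-1-1 → 1 (borrow)
  1-1-1 → 1 (borrow)
  1-0-1 → 0
  0-1 → 1 (borrow)
  0-0-1 → 1 (borrow)
  0-1-1 → 0 (borrow)
  1-1-1 → 1 (borrow)
  0-1-1 → 0 (borrow)
  0-1-1 → 0 (borrow)
  0-1-1 → 0 (borrow)
  0-0-1 → 1 (borrow)
  1-0-1 → 0
  1-0 → 1
  1-1 → 0
  1-1 → 0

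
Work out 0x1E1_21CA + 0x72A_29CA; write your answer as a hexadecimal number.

Add column by column in base 16, right to left:
  A+A = 4 carry 1
  C+C+1 = 9 carry 1
  1+9+1 = B
  2+2 = 4
  1+A = B
  E+2 = 0 carry 1
  1+7+1 = 9

0x90B4B94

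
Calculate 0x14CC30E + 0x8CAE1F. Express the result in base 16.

Add column by column in base 16, right to left:
  E+F = D carry 1
  0+1+1 = 2
  3+E = 1 carry 1
  C+A+1 = 7 carry 1
  C+C+1 = 9 carry 1
  4+8+1 = D
  1+0 = 1

0x1D9712D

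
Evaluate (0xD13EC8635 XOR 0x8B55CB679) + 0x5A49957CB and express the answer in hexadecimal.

0xB4B498817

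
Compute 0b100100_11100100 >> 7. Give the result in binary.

0b1001001

Right shift by 7: drop the 7 least-significant bits.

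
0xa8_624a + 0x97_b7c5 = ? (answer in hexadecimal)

Add column by column in base 16, right to left:
  a+5 = f
  4+c = 0 carry 1
  2+7+1 = a
  6+b = 1 carry 1
  8+7+1 = 0 carry 1
  a+9+1 = 4 carry 1
  final carry 1

0x1401a0f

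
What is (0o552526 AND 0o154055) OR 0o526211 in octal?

0o552526 AND 0o154055 = 0o150004.
Then OR with 0o526211.

0o576215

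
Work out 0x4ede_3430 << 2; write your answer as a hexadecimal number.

0x13b78d0c0

2 bits is not a whole number of base-16 digits; in binary: 1001110110111100011010000110000 << 2 = 100111011011110001101000011000000.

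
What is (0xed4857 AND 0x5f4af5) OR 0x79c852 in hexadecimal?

0x7dc857

0xed4857 AND 0x5f4af5 = 0x4d4855.
Then OR with 0x79c852.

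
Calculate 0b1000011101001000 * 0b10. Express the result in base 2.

0b10000111010010000

Multiply each base-2 digit by 2, carrying:
  0×2 = 0 → write 0
  0×2 = 0 → write 0
  0×2 = 0 → write 0
  1×2 = 2 → write 0 carry 1
  0×2+1 = 1 → write 1
  0×2 = 0 → write 0
  1×2 = 2 → write 0 carry 1
  0×2+1 = 1 → write 1
  1×2 = 2 → write 0 carry 1
  1×2+1 = 3 → write 1 carry 1
  1×2+1 = 3 → write 1 carry 1
  0×2+1 = 1 → write 1
  0×2 = 0 → write 0
  0×2 = 0 → write 0
  0×2 = 0 → write 0
  1×2 = 2 → write 0 carry 1
  remaining carry: 1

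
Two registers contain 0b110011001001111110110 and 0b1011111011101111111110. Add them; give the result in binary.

0b10010010100111111110100

Add column by column in base 2, right to left:
  0+0 = 0
  1+1 = 0 carry 1
  1+1+1 = 1 carry 1
  0+1+1 = 0 carry 1
  1+1+1 = 1 carry 1
  1+1+1 = 1 carry 1
  1+1+1 = 1 carry 1
  1+1+1 = 1 carry 1
  1+1+1 = 1 carry 1
  1+1+1 = 1 carry 1
  0+0+1 = 1
  0+1 = 1
  1+1 = 0 carry 1
  0+1+1 = 0 carry 1
  0+0+1 = 1
  1+1 = 0 carry 1
  1+1+1 = 1 carry 1
  0+1+1 = 0 carry 1
  0+1+1 = 0 carry 1
  1+1+1 = 1 carry 1
  1+0+1 = 0 carry 1
  0+1+1 = 0 carry 1
  final carry 1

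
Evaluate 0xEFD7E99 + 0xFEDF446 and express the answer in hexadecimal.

Add column by column in base 16, right to left:
  9+6 = F
  9+4 = D
  E+4 = 2 carry 1
  7+F+1 = 7 carry 1
  D+D+1 = B carry 1
  F+E+1 = E carry 1
  E+F+1 = E carry 1
  final carry 1

0x1EEB72DF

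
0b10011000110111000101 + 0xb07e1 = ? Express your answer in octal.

0b10011000110111000101 = 0o2306705 in octal.
0xb07e1 = 0o2603741 in octal.
Add column by column in base 8, right to left:
  5+1 = 6
  0+4 = 4
  7+7 = 6 carry 1
  6+3+1 = 2 carry 1
  0+0+1 = 1
  3+6 = 1 carry 1
  2+2+1 = 5

0o5112646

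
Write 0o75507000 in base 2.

0b111101101000111000000000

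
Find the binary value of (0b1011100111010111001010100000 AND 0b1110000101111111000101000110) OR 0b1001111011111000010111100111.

0b1011100111010111001010100000 AND 0b1110000101111111000101000110 = 0b1010000101010111000000000000.
Then OR with 0b1001111011111000010111100111.

0b1011111111111111010111100111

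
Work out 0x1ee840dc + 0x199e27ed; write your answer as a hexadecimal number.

0x388668c9

Add column by column in base 16, right to left:
  c+d = 9 carry 1
  d+e+1 = c carry 1
  0+7+1 = 8
  4+2 = 6
  8+e = 6 carry 1
  e+9+1 = 8 carry 1
  e+9+1 = 8 carry 1
  1+1+1 = 3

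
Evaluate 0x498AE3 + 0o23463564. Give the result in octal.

0o45771127

0x498AE3 = 0o22305343 in octal.
Add column by column in base 8, right to left:
  3+4 = 7
  4+6 = 2 carry 1
  3+5+1 = 1 carry 1
  5+3+1 = 1 carry 1
  0+6+1 = 7
  3+4 = 7
  2+3 = 5
  2+2 = 4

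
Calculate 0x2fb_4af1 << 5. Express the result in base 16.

0x5f695e20

5 bits is not a whole number of base-16 digits; in binary: 10111110110100101011110001 << 5 = 1011111011010010101111000100000.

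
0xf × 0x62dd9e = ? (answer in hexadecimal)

0x5cafc42

Multiply each base-16 digit by 15, carrying:
  e×15 = 210 → write 2 carry 13
  9×15+13 = 148 → write 4 carry 9
  d×15+9 = 204 → write c carry 12
  d×15+12 = 207 → write f carry 12
  2×15+12 = 42 → write a carry 2
  6×15+2 = 92 → write c carry 5
  remaining carry: 5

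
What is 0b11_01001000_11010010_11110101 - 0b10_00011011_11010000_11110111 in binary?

0b1001011010000000111111110

Subtract column by column in base 2:
  1-1 → 0
  0-1 → 1 (borrow)
  1-1-1 → 1 (borrow)
  0-0-1 → 1 (borrow)
  1-1-1 → 1 (borrow)
  1-1-1 → 1 (borrow)
  1-1-1 → 1 (borrow)
  1-1-1 → 1 (borrow)
  0-0-1 → 1 (borrow)
  1-0-1 → 0
  0-0 → 0
  0-0 → 0
  1-1 → 0
  0-0 → 0
  1-1 → 0
  1-1 → 0
  0-1 → 1 (borrow)
  0-1-1 → 0 (borrow)
  0-0-1 → 1 (borrow)
  1-1-1 → 1 (borrow)
  0-1-1 → 0 (borrow)
  0-0-1 → 1 (borrow)
  1-0-1 → 0
  0-0 → 0
  1-0 → 1
  1-1 → 0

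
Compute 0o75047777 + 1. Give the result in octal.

0o75050000

The trailing 4 digits are 7 (max in base 8), so adding 1 cascades: they roll to 0 and the next digit up increments.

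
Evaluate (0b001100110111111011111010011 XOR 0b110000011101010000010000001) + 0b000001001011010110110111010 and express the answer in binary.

0b111101110110000010100001100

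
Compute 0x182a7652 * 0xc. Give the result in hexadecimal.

0x121fd8bd8

Multiply each base-16 digit by 12, carrying:
  2×12 = 24 → write 8 carry 1
  5×12+1 = 61 → write d carry 3
  6×12+3 = 75 → write b carry 4
  7×12+4 = 88 → write 8 carry 5
  a×12+5 = 125 → write d carry 7
  2×12+7 = 31 → write f carry 1
  8×12+1 = 97 → write 1 carry 6
  1×12+6 = 18 → write 2 carry 1
  remaining carry: 1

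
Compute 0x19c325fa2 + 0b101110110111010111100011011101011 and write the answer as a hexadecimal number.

0b101110110111010111100011011101011 = 0x176ebc6eb in hexadecimal.
Add column by column in base 16, right to left:
  2+b = d
  a+e = 8 carry 1
  f+6+1 = 6 carry 1
  5+c+1 = 2 carry 1
  2+b+1 = e
  3+e = 1 carry 1
  c+6+1 = 3 carry 1
  9+7+1 = 1 carry 1
  1+1+1 = 3

0x3131e268d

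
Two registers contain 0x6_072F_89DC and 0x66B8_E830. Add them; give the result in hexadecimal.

Add column by column in base 16, right to left:
  C+0 = C
  D+3 = 0 carry 1
  9+8+1 = 2 carry 1
  8+E+1 = 7 carry 1
  F+8+1 = 8 carry 1
  2+B+1 = E
  7+6 = D
  0+6 = 6
  6+0 = 6

0x66DE8720C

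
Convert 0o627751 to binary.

Each octal digit is 3 bits: 6=110 2=010 7=111 7=111 5=101 1=001.

0b110010111111101001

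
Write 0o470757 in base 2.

0b100111000111101111

Each octal digit is 3 bits: 4=100 7=111 0=000 7=111 5=101 7=111.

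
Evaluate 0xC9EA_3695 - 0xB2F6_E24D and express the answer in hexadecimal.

0x16F35448

Subtract column by column in base 16:
  5-D → 8 (borrow)
  9-4-1 → 4
  6-2 → 4
  3-E → 5 (borrow)
  A-6-1 → 3
  E-F → F (borrow)
  9-2-1 → 6
  C-B → 1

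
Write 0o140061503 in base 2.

Each octal digit is 3 bits: 1=001 4=100 0=000 0=000 6=110 1=001 5=101 0=000 3=011.

0b1100000000110001101000011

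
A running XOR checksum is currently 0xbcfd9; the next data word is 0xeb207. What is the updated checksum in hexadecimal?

XOR each hex digit independently (no carries):
  b^e=5, c^b=7, f^2=d, d^0=d, 9^7=e

0x57dde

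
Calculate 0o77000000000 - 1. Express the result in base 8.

The trailing 9 digits are 0, so subtracting 1 borrows through: they become 7 and the next digit up decrements.

0o76777777777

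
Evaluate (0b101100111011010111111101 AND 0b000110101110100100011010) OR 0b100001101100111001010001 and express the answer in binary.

0b101100111011010111111101 AND 0b000110101110100100011010 = 0b000100101010000100011000.
Then OR with 0b100001101100111001010001.

0b100101101110111101011001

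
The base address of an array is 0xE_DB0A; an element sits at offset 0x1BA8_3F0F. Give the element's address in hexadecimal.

0x1BB71A19

Add column by column in base 16, right to left:
  A+F = 9 carry 1
  0+0+1 = 1
  B+F = A carry 1
  D+3+1 = 1 carry 1
  E+8+1 = 7 carry 1
  0+A+1 = B
  0+B = B
  0+1 = 1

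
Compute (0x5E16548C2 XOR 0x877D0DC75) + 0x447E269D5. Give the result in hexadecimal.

0x11DE97FE8C

First 0x5E16548C2 XOR 0x877D0DC75 = 0xD96B594B7.
Add column by column in base 16, right to left:
  7+5 = C
  B+D = 8 carry 1
  4+9+1 = E
  9+6 = F
  5+2 = 7
  B+E = 9 carry 1
  6+7+1 = E
  9+4 = D
  D+4 = 1 carry 1
  final carry 1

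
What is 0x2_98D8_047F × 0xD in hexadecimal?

0x21C2F83A73

Multiply each base-16 digit by 13, carrying:
  F×13 = 195 → write 3 carry 12
  7×13+12 = 103 → write 7 carry 6
  4×13+6 = 58 → write A carry 3
  0×13+3 = 3 → write 3
  8×13 = 104 → write 8 carry 6
  D×13+6 = 175 → write F carry 10
  8×13+10 = 114 → write 2 carry 7
  9×13+7 = 124 → write C carry 7
  2×13+7 = 33 → write 1 carry 2
  remaining carry: 2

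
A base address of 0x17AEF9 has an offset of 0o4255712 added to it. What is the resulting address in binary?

0b1010010000101011000011

0x17AEF9 = 0b101111010111011111001 in binary.
0o4255712 = 0b100010101101111001010 in binary.
Add column by column in base 2, right to left:
  1+0 = 1
  0+1 = 1
  0+0 = 0
  1+1 = 0 carry 1
  1+0+1 = 0 carry 1
  1+0+1 = 0 carry 1
  1+1+1 = 1 carry 1
  1+1+1 = 1 carry 1
  0+1+1 = 0 carry 1
  1+1+1 = 1 carry 1
  1+0+1 = 0 carry 1
  1+1+1 = 1 carry 1
  0+1+1 = 0 carry 1
  1+0+1 = 0 carry 1
  0+1+1 = 0 carry 1
  1+0+1 = 0 carry 1
  1+1+1 = 1 carry 1
  1+0+1 = 0 carry 1
  1+0+1 = 0 carry 1
  0+0+1 = 1
  1+1 = 0 carry 1
  final carry 1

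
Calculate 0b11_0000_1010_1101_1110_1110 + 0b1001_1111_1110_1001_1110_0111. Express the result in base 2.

0b110100001001011111010101

Add column by column in base 2, right to left:
  0+1 = 1
  1+1 = 0 carry 1
  1+1+1 = 1 carry 1
  1+0+1 = 0 carry 1
  0+0+1 = 1
  1+1 = 0 carry 1
  1+1+1 = 1 carry 1
  1+1+1 = 1 carry 1
  1+1+1 = 1 carry 1
  0+0+1 = 1
  1+0 = 1
  1+1 = 0 carry 1
  0+0+1 = 1
  1+1 = 0 carry 1
  0+1+1 = 0 carry 1
  1+1+1 = 1 carry 1
  0+1+1 = 0 carry 1
  0+1+1 = 0 carry 1
  0+1+1 = 0 carry 1
  0+1+1 = 0 carry 1
  1+1+1 = 1 carry 1
  1+0+1 = 0 carry 1
  0+0+1 = 1
  0+1 = 1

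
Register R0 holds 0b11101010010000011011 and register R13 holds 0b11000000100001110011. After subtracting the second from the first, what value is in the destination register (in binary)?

0b101001101110101000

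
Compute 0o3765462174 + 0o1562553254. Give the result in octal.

Add column by column in base 8, right to left:
  4+4 = 0 carry 1
  7+5+1 = 5 carry 1
  1+2+1 = 4
  2+3 = 5
  6+5 = 3 carry 1
  4+5+1 = 2 carry 1
  5+2+1 = 0 carry 1
  6+6+1 = 5 carry 1
  7+5+1 = 5 carry 1
  3+1+1 = 5

0o5550235450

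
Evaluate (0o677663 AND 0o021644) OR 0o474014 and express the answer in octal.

0o677663 AND 0o021644 = 0o021640.
Then OR with 0o474014.

0o475654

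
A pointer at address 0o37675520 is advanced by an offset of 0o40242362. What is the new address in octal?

0o100140102

Add column by column in base 8, right to left:
  0+2 = 2
  2+6 = 0 carry 1
  5+3+1 = 1 carry 1
  5+2+1 = 0 carry 1
  7+4+1 = 4 carry 1
  6+2+1 = 1 carry 1
  7+0+1 = 0 carry 1
  3+4+1 = 0 carry 1
  final carry 1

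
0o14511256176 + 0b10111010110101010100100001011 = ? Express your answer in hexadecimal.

0o14511256176 = 0x65255C7E in hexadecimal.
0b10111010110101010100100001011 = 0x175AA90B in hexadecimal.
Add column by column in base 16, right to left:
  E+B = 9 carry 1
  7+0+1 = 8
  C+9 = 5 carry 1
  5+A+1 = 0 carry 1
  5+A+1 = 0 carry 1
  2+5+1 = 8
  5+7 = C
  6+1 = 7

0x7C800589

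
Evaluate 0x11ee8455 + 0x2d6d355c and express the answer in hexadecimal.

0x3f5bb9b1

Add column by column in base 16, right to left:
  5+c = 1 carry 1
  5+5+1 = b
  4+5 = 9
  8+3 = b
  e+d = b carry 1
  e+6+1 = 5 carry 1
  1+d+1 = f
  1+2 = 3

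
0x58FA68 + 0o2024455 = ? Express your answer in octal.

0x58FA68 = 0o26175150 in octal.
Add column by column in base 8, right to left:
  0+5 = 5
  5+5 = 2 carry 1
  1+4+1 = 6
  5+4 = 1 carry 1
  7+2+1 = 2 carry 1
  1+0+1 = 2
  6+2 = 0 carry 1
  2+0+1 = 3

0o30221625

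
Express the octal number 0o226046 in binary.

Each octal digit is 3 bits: 2=010 2=010 6=110 0=000 4=100 6=110.

0b10010110000100110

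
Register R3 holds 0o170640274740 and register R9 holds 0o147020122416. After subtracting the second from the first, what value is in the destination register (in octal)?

Subtract column by column in base 8:
  0-6 → 2 (borrow)
  4-1-1 → 2
  7-4 → 3
  4-2 → 2
  7-2 → 5
  2-1 → 1
  0-0 → 0
  4-2 → 2
  6-0 → 6
  0-7 → 1 (borrow)
  7-4-1 → 2
  1-1 → 0

0o21620152322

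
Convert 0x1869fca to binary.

Expand each hex digit to 4 bits: 1=0001 8=1000 6=0110 9=1001 f=1111 c=1100 a=1010.

0b1100001101001111111001010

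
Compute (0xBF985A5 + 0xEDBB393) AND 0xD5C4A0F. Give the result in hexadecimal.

0x8540808

Add column by column in base 16, right to left:
  5+3 = 8
  A+9 = 3 carry 1
  5+3+1 = 9
  8+B = 3 carry 1
  9+B+1 = 5 carry 1
  F+D+1 = D carry 1
  B+E+1 = A carry 1
  final carry 1
Sum = 0x1AD53938; now AND with 0xD5C4A0F:
  1&0=0, A&D=8, D&5=5, 5&C=4, 3&4=0, 9&A=8, 3&0=0, 8&F=8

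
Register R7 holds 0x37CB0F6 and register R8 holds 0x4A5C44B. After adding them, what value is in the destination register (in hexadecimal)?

0x8227541

Add column by column in base 16, right to left:
  6+B = 1 carry 1
  F+4+1 = 4 carry 1
  0+4+1 = 5
  B+C = 7 carry 1
  C+5+1 = 2 carry 1
  7+A+1 = 2 carry 1
  3+4+1 = 8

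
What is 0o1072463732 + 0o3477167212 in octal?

0o4571653144

Add column by column in base 8, right to left:
  2+2 = 4
  3+1 = 4
  7+2 = 1 carry 1
  3+7+1 = 3 carry 1
  6+6+1 = 5 carry 1
  4+1+1 = 6
  2+7 = 1 carry 1
  7+7+1 = 7 carry 1
  0+4+1 = 5
  1+3 = 4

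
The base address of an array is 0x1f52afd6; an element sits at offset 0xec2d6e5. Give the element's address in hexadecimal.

0x2e1586bb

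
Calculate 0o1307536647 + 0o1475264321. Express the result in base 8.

0o3005023170

Add column by column in base 8, right to left:
  7+1 = 0 carry 1
  4+2+1 = 7
  6+3 = 1 carry 1
  6+4+1 = 3 carry 1
  3+6+1 = 2 carry 1
  5+2+1 = 0 carry 1
  7+5+1 = 5 carry 1
  0+7+1 = 0 carry 1
  3+4+1 = 0 carry 1
  1+1+1 = 3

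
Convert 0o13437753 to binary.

0b1011100011111111101011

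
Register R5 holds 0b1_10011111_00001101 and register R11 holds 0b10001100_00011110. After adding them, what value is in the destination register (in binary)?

Add column by column in base 2, right to left:
  1+0 = 1
  0+1 = 1
  1+1 = 0 carry 1
  1+1+1 = 1 carry 1
  0+1+1 = 0 carry 1
  0+0+1 = 1
  0+0 = 0
  0+0 = 0
  1+0 = 1
  1+0 = 1
  1+1 = 0 carry 1
  1+1+1 = 1 carry 1
  1+0+1 = 0 carry 1
  0+0+1 = 1
  0+0 = 0
  1+1 = 0 carry 1
  1+0+1 = 0 carry 1
  final carry 1

0b100010101100101011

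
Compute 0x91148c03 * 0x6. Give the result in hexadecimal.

0x3667b4812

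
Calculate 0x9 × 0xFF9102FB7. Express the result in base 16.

0x8FC191AD6F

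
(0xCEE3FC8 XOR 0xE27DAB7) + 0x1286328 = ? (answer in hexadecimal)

First 0xCEE3FC8 XOR 0xE27DAB7 = 0x2C9E57F.
Add column by column in base 16, right to left:
  F+8 = 7 carry 1
  7+2+1 = A
  5+3 = 8
  E+6 = 4 carry 1
  9+8+1 = 2 carry 1
  C+2+1 = F
  2+1 = 3

0x3F248A7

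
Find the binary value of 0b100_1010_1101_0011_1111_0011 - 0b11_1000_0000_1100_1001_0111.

0b100101100011101011100

Subtract column by column in base 2:
  1-1 → 0
  1-1 → 0
  0-1 → 1 (borrow)
  0-0-1 → 1 (borrow)
  1-1-1 → 1 (borrow)
  1-0-1 → 0
  1-0 → 1
  1-1 → 0
  1-0 → 1
  1-0 → 1
  0-1 → 1 (borrow)
  0-1-1 → 0 (borrow)
  1-0-1 → 0
  0-0 → 0
  1-0 → 1
  1-0 → 1
  0-0 → 0
  1-0 → 1
  0-0 → 0
  1-1 → 0
  0-1 → 1 (borrow)
  0-1-1 → 0 (borrow)
  1-0-1 → 0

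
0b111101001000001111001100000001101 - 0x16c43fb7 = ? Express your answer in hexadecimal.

0x1d2435856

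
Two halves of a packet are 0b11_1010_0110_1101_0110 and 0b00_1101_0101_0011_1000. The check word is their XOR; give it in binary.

XOR bit by bit (1 where the bits differ):
  111010011011010110
^ 001101010100111000
= 110111001111101110

0b110111001111101110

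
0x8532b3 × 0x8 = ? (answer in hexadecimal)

0x4299598

Multiply each base-16 digit by 8, carrying:
  3×8 = 24 → write 8 carry 1
  b×8+1 = 89 → write 9 carry 5
  2×8+5 = 21 → write 5 carry 1
  3×8+1 = 25 → write 9 carry 1
  5×8+1 = 41 → write 9 carry 2
  8×8+2 = 66 → write 2 carry 4
  remaining carry: 4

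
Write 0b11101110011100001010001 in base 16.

0x773851

Group the bits into nibbles: 0111 0111 0011 1000 0101 0001 → 773851.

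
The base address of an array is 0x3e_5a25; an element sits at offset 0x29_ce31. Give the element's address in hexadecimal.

0x682856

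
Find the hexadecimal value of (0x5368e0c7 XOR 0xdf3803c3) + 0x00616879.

0x8cb24b7d

First 0x5368e0c7 XOR 0xdf3803c3 = 0x8c50e304.
Add column by column in base 16, right to left:
  4+9 = d
  0+7 = 7
  3+8 = b
  e+6 = 4 carry 1
  0+1+1 = 2
  5+6 = b
  c+0 = c
  8+0 = 8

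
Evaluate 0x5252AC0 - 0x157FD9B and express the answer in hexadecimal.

0x3CD2D25

Subtract column by column in base 16:
  0-B → 5 (borrow)
  C-9-1 → 2
  A-D → D (borrow)
  2-F-1 → 2 (borrow)
  5-7-1 → D (borrow)
  2-5-1 → C (borrow)
  5-1-1 → 3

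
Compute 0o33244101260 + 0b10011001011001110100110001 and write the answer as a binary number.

0b11011100111101100001111111100001

0o33244101260 = 0b11011010100100001000001010110000 in binary.
Add column by column in base 2, right to left:
  0+1 = 1
  0+0 = 0
  0+0 = 0
  0+0 = 0
  1+1 = 0 carry 1
  1+1+1 = 1 carry 1
  0+0+1 = 1
  1+0 = 1
  0+1 = 1
  1+0 = 1
  0+1 = 1
  0+1 = 1
  0+1 = 1
  0+0 = 0
  0+0 = 0
  1+1 = 0 carry 1
  0+1+1 = 0 carry 1
  0+0+1 = 1
  0+1 = 1
  0+0 = 0
  1+0 = 1
  0+1 = 1
  0+1 = 1
  1+0 = 1
  0+0 = 0
  1+1 = 0 carry 1
  0+0+1 = 1
  1+0 = 1
  1+0 = 1
  0+0 = 0
  1+0 = 1
  1+0 = 1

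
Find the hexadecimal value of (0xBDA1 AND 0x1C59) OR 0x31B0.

0xBDA1 AND 0x1C59 = 0x1C01.
Then OR with 0x31B0.

0x3DB1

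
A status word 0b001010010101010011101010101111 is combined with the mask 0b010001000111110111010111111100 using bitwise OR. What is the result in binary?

0b011011010111110111111111111111

OR bit by bit (1 where either bit is 1):
  001010010101010011101010101111
| 010001000111110111010111111100
= 011011010111110111111111111111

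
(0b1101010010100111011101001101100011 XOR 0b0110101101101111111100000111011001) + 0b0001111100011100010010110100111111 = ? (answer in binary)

0b1101111011100100110011111111111001

First 0b1101010010100111011101001101100011 XOR 0b0110101101101111111100000111011001 = 0b1011111111001000100001001010111010.
Add column by column in base 2, right to left:
  0+1 = 1
  1+1 = 0 carry 1
  0+1+1 = 0 carry 1
  1+1+1 = 1 carry 1
  1+1+1 = 1 carry 1
  1+1+1 = 1 carry 1
  0+0+1 = 1
  1+0 = 1
  0+1 = 1
  1+0 = 1
  0+1 = 1
  0+1 = 1
  1+0 = 1
  0+1 = 1
  0+0 = 0
  0+0 = 0
  0+1 = 1
  1+0 = 1
  0+0 = 0
  0+0 = 0
  0+1 = 1
  1+1 = 0 carry 1
  0+1+1 = 0 carry 1
  0+0+1 = 1
  1+0 = 1
  1+0 = 1
  1+1 = 0 carry 1
  1+1+1 = 1 carry 1
  1+1+1 = 1 carry 1
  1+1+1 = 1 carry 1
  1+1+1 = 1 carry 1
  1+0+1 = 0 carry 1
  0+0+1 = 1
  1+0 = 1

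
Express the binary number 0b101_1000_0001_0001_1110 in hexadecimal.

0x5811E

Group the bits into nibbles: 0101 1000 0001 0001 1110 → 5811E.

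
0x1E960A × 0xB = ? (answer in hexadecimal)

Multiply each base-16 digit by 11, carrying:
  A×11 = 110 → write E carry 6
  0×11+6 = 6 → write 6
  6×11 = 66 → write 2 carry 4
  9×11+4 = 103 → write 7 carry 6
  E×11+6 = 160 → write 0 carry 10
  1×11+10 = 21 → write 5 carry 1
  remaining carry: 1

0x150726E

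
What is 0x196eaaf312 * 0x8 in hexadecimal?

0xcb75579890

Multiply each base-16 digit by 8, carrying:
  2×8 = 16 → write 0 carry 1
  1×8+1 = 9 → write 9
  3×8 = 24 → write 8 carry 1
  f×8+1 = 121 → write 9 carry 7
  a×8+7 = 87 → write 7 carry 5
  a×8+5 = 85 → write 5 carry 5
  e×8+5 = 117 → write 5 carry 7
  6×8+7 = 55 → write 7 carry 3
  9×8+3 = 75 → write b carry 4
  1×8+4 = 12 → write c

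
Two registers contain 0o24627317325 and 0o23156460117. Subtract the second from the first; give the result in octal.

0o1450637206

Subtract column by column in base 8:
  5-7 → 6 (borrow)
  2-1-1 → 0
  3-1 → 2
  7-0 → 7
  1-6 → 3 (borrow)
  3-4-1 → 6 (borrow)
  7-6-1 → 0
  2-5 → 5 (borrow)
  6-1-1 → 4
  4-3 → 1
  2-2 → 0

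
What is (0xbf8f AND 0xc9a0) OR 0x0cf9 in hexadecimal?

0x8df9

0xbf8f AND 0xc9a0 = 0x8980.
Then OR with 0x0cf9.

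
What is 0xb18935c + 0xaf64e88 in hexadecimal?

Add column by column in base 16, right to left:
  c+8 = 4 carry 1
  5+8+1 = e
  3+e = 1 carry 1
  9+4+1 = e
  8+6 = e
  1+f = 0 carry 1
  b+a+1 = 6 carry 1
  final carry 1

0x160ee1e4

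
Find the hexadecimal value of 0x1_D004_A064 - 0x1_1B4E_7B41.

0xB4B62523

Subtract column by column in base 16:
  4-1 → 3
  6-4 → 2
  0-B → 5 (borrow)
  A-7-1 → 2
  4-E → 6 (borrow)
  0-4-1 → B (borrow)
  0-B-1 → 4 (borrow)
  D-1-1 → B
  1-1 → 0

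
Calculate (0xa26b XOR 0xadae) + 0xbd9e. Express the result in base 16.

0xcd63

First 0xa26b XOR 0xadae = 0x0fc5.
Add column by column in base 16, right to left:
  5+e = 3 carry 1
  c+9+1 = 6 carry 1
  f+d+1 = d carry 1
  0+b+1 = c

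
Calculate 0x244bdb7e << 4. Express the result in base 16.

0x244bdb7e0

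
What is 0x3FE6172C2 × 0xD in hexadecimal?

Multiply each base-16 digit by 13, carrying:
  2×13 = 26 → write A carry 1
  C×13+1 = 157 → write D carry 9
  2×13+9 = 35 → write 3 carry 2
  7×13+2 = 93 → write D carry 5
  1×13+5 = 18 → write 2 carry 1
  6×13+1 = 79 → write F carry 4
  E×13+4 = 186 → write A carry 11
  F×13+11 = 206 → write E carry 12
  3×13+12 = 51 → write 3 carry 3
  remaining carry: 3

0x33EAF2D3DA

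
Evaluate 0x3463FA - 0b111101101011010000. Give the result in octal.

0o14104452

0x3463FA = 0o15061772 in octal.
0b111101101011010000 = 0o755320 in octal.
Subtract column by column in base 8:
  2-0 → 2
  7-2 → 5
  7-3 → 4
  1-5 → 4 (borrow)
  6-5-1 → 0
  0-7 → 1 (borrow)
  5-0-1 → 4
  1-0 → 1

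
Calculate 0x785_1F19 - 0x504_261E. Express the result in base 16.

Subtract column by column in base 16:
  9-E → B (borrow)
  1-1-1 → F (borrow)
  F-6-1 → 8
  1-2 → F (borrow)
  5-4-1 → 0
  8-0 → 8
  7-5 → 2

0x280F8FB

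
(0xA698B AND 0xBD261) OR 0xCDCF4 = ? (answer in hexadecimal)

0xEDCF5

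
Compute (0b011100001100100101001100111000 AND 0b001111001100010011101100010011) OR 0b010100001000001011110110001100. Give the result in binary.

0b011100001100100101001100111000 AND 0b001111001100010011101100010011 = 0b001100001100000001001100010000.
Then OR with 0b010100001000001011110110001100.

0b11100001100001011111110011100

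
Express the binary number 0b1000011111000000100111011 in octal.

0o103700473

Group the bits in threes: 001 000 011 111 000 000 100 111 011 → 103700473.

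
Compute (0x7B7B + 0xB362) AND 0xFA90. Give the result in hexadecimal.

0x2A90

Add column by column in base 16, right to left:
  B+2 = D
  7+6 = D
  B+3 = E
  7+B = 2 carry 1
  final carry 1
Sum = 0x12EDD; now AND with 0xFA90:
  1&0=0, 2&F=2, E&A=A, D&9=9, D&0=0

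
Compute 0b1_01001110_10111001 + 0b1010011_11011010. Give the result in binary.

0b11010001010010011

Add column by column in base 2, right to left:
  1+0 = 1
  0+1 = 1
  0+0 = 0
  1+1 = 0 carry 1
  1+1+1 = 1 carry 1
  1+0+1 = 0 carry 1
  0+1+1 = 0 carry 1
  1+1+1 = 1 carry 1
  0+1+1 = 0 carry 1
  1+1+1 = 1 carry 1
  1+0+1 = 0 carry 1
  1+0+1 = 0 carry 1
  0+1+1 = 0 carry 1
  0+0+1 = 1
  1+1 = 0 carry 1
  0+0+1 = 1
  1+0 = 1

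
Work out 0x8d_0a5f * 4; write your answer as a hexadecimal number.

Multiply each base-16 digit by 4, carrying:
  f×4 = 60 → write c carry 3
  5×4+3 = 23 → write 7 carry 1
  a×4+1 = 41 → write 9 carry 2
  0×4+2 = 2 → write 2
  d×4 = 52 → write 4 carry 3
  8×4+3 = 35 → write 3 carry 2
  remaining carry: 2

0x234297c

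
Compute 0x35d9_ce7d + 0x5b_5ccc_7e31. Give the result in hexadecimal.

0x5b92a64cae

Add column by column in base 16, right to left:
  d+1 = e
  7+3 = a
  e+e = c carry 1
  c+7+1 = 4 carry 1
  9+c+1 = 6 carry 1
  d+c+1 = a carry 1
  5+c+1 = 2 carry 1
  3+5+1 = 9
  0+b = b
  0+5 = 5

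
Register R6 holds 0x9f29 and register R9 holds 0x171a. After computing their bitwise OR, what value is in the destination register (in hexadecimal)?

0x9f3b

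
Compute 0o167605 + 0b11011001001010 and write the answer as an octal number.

0b11011001001010 = 0o33112 in octal.
Add column by column in base 8, right to left:
  5+2 = 7
  0+1 = 1
  6+1 = 7
  7+3 = 2 carry 1
  6+3+1 = 2 carry 1
  1+0+1 = 2

0o222717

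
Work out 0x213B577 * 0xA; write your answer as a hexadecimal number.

0x14C516A6

Multiply each base-16 digit by 10, carrying:
  7×10 = 70 → write 6 carry 4
  7×10+4 = 74 → write A carry 4
  5×10+4 = 54 → write 6 carry 3
  B×10+3 = 113 → write 1 carry 7
  3×10+7 = 37 → write 5 carry 2
  1×10+2 = 12 → write C
  2×10 = 20 → write 4 carry 1
  remaining carry: 1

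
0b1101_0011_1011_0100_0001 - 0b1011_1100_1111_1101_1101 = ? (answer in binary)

0b10110101101100100

Subtract column by column in base 2:
  1-1 → 0
  0-0 → 0
  0-1 → 1 (borrow)
  0-1-1 → 0 (borrow)
  0-1-1 → 0 (borrow)
  0-0-1 → 1 (borrow)
  1-1-1 → 1 (borrow)
  0-1-1 → 0 (borrow)
  1-1-1 → 1 (borrow)
  1-1-1 → 1 (borrow)
  0-1-1 → 0 (borrow)
  1-1-1 → 1 (borrow)
  1-0-1 → 0
  1-0 → 1
  0-1 → 1 (borrow)
  0-1-1 → 0 (borrow)
  1-1-1 → 1 (borrow)
  0-1-1 → 0 (borrow)
  1-0-1 → 0
  1-1 → 0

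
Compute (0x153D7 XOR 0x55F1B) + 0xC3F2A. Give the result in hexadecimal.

0x104BF6

First 0x153D7 XOR 0x55F1B = 0x40CCC.
Add column by column in base 16, right to left:
  C+A = 6 carry 1
  C+2+1 = F
  C+F = B carry 1
  0+3+1 = 4
  4+C = 0 carry 1
  final carry 1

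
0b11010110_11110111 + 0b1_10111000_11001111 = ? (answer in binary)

Add column by column in base 2, right to left:
  1+1 = 0 carry 1
  1+1+1 = 1 carry 1
  1+1+1 = 1 carry 1
  0+1+1 = 0 carry 1
  1+0+1 = 0 carry 1
  1+0+1 = 0 carry 1
  1+1+1 = 1 carry 1
  1+1+1 = 1 carry 1
  0+0+1 = 1
  1+0 = 1
  1+0 = 1
  0+1 = 1
  1+1 = 0 carry 1
  0+1+1 = 0 carry 1
  1+0+1 = 0 carry 1
  1+1+1 = 1 carry 1
  0+1+1 = 0 carry 1
  final carry 1

0b101000111111000110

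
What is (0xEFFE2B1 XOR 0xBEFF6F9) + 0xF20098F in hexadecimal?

First 0xEFFE2B1 XOR 0xBEFF6F9 = 0x5101448.
Add column by column in base 16, right to left:
  8+F = 7 carry 1
  4+8+1 = D
  4+9 = D
  1+0 = 1
  0+0 = 0
  1+2 = 3
  5+F = 4 carry 1
  final carry 1

0x14301DD7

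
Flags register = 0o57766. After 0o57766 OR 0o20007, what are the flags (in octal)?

OR each oct digit independently (no carries):
  5|2=7, 7|0=7, 7|0=7, 6|0=6, 6|7=7

0o77767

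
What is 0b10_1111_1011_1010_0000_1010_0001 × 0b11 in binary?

0b1000111100101110000111100011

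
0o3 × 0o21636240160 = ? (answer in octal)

0o65332740520

Multiply each base-8 digit by 3, carrying:
  0×3 = 0 → write 0
  6×3 = 18 → write 2 carry 2
  1×3+2 = 5 → write 5
  0×3 = 0 → write 0
  4×3 = 12 → write 4 carry 1
  2×3+1 = 7 → write 7
  6×3 = 18 → write 2 carry 2
  3×3+2 = 11 → write 3 carry 1
  6×3+1 = 19 → write 3 carry 2
  1×3+2 = 5 → write 5
  2×3 = 6 → write 6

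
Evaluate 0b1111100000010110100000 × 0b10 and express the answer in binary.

0b11111000000101101000000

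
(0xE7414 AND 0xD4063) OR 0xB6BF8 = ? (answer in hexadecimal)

0xF6BF8

0xE7414 AND 0xD4063 = 0xC4000.
Then OR with 0xB6BF8.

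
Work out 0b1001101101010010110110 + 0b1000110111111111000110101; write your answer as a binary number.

0b1010000101101001011101011

Add column by column in base 2, right to left:
  0+1 = 1
  1+0 = 1
  1+1 = 0 carry 1
  0+0+1 = 1
  1+1 = 0 carry 1
  1+1+1 = 1 carry 1
  0+0+1 = 1
  1+0 = 1
  0+0 = 0
  0+1 = 1
  1+1 = 0 carry 1
  0+1+1 = 0 carry 1
  1+1+1 = 1 carry 1
  0+1+1 = 0 carry 1
  1+1+1 = 1 carry 1
  1+1+1 = 1 carry 1
  0+1+1 = 0 carry 1
  1+1+1 = 1 carry 1
  1+0+1 = 0 carry 1
  0+1+1 = 0 carry 1
  0+1+1 = 0 carry 1
  1+0+1 = 0 carry 1
  0+0+1 = 1
  0+0 = 0
  0+1 = 1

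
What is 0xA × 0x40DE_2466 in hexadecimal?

Multiply each base-16 digit by 10, carrying:
  6×10 = 60 → write C carry 3
  6×10+3 = 63 → write F carry 3
  4×10+3 = 43 → write B carry 2
  2×10+2 = 22 → write 6 carry 1
  E×10+1 = 141 → write D carry 8
  D×10+8 = 138 → write A carry 8
  0×10+8 = 8 → write 8
  4×10 = 40 → write 8 carry 2
  remaining carry: 2

0x288AD6BFC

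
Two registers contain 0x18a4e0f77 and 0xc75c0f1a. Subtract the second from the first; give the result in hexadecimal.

0xc2f2005d

Subtract column by column in base 16:
  7-a → d (borrow)
  7-1-1 → 5
  f-f → 0
  0-0 → 0
  e-c → 2
  4-5 → f (borrow)
  a-7-1 → 2
  8-c → c (borrow)
  1-0-1 → 0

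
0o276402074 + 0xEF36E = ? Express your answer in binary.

0o276402074 = 0b10111110100000010000111100 in binary.
0xEF36E = 0b11101111001101101110 in binary.
Add column by column in base 2, right to left:
  0+0 = 0
  0+1 = 1
  1+1 = 0 carry 1
  1+1+1 = 1 carry 1
  1+0+1 = 0 carry 1
  1+1+1 = 1 carry 1
  0+1+1 = 0 carry 1
  0+0+1 = 1
  0+1 = 1
  0+1 = 1
  1+0 = 1
  0+0 = 0
  0+1 = 1
  0+1 = 1
  0+1 = 1
  0+1 = 1
  0+0 = 0
  1+1 = 0 carry 1
  0+1+1 = 0 carry 1
  1+1+1 = 1 carry 1
  1+0+1 = 0 carry 1
  1+0+1 = 0 carry 1
  1+0+1 = 0 carry 1
  1+0+1 = 0 carry 1
  0+0+1 = 1
  1+0 = 1

0b11000010001111011110101010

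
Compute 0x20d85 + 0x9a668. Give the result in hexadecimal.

0xbb3ed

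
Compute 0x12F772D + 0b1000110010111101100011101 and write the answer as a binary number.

0x12F772D = 0b1001011110111011100101101 in binary.
Add column by column in base 2, right to left:
  1+1 = 0 carry 1
  0+0+1 = 1
  1+1 = 0 carry 1
  1+1+1 = 1 carry 1
  0+1+1 = 0 carry 1
  1+0+1 = 0 carry 1
  0+0+1 = 1
  0+0 = 0
  1+1 = 0 carry 1
  1+1+1 = 1 carry 1
  1+0+1 = 0 carry 1
  0+1+1 = 0 carry 1
  1+1+1 = 1 carry 1
  1+1+1 = 1 carry 1
  1+1+1 = 1 carry 1
  0+0+1 = 1
  1+1 = 0 carry 1
  1+0+1 = 0 carry 1
  1+0+1 = 0 carry 1
  1+1+1 = 1 carry 1
  0+1+1 = 0 carry 1
  1+0+1 = 0 carry 1
  0+0+1 = 1
  0+0 = 0
  1+1 = 0 carry 1
  final carry 1

0b10010010001111001001001010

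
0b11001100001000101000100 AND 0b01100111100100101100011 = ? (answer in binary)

0b01000100000000101000000

AND bit by bit (1 only where both bits are 1):
  11001100001000101000100
& 01100111100100101100011
= 01000100000000101000000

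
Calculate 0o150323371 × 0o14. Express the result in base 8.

Multiply each base-8 digit by 12, carrying:
  1×12 = 12 → write 4 carry 1
  7×12+1 = 85 → write 5 carry 10
  3×12+10 = 46 → write 6 carry 5
  3×12+5 = 41 → write 1 carry 5
  2×12+5 = 29 → write 5 carry 3
  3×12+3 = 39 → write 7 carry 4
  0×12+4 = 4 → write 4
  5×12 = 60 → write 4 carry 7
  1×12+7 = 19 → write 3 carry 2
  remaining carry: 2

0o2344751654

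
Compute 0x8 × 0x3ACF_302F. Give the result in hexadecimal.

0x1D6798178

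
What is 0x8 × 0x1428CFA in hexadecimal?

Multiply each base-16 digit by 8, carrying:
  A×8 = 80 → write 0 carry 5
  F×8+5 = 125 → write D carry 7
  C×8+7 = 103 → write 7 carry 6
  8×8+6 = 70 → write 6 carry 4
  2×8+4 = 20 → write 4 carry 1
  4×8+1 = 33 → write 1 carry 2
  1×8+2 = 10 → write A

0xA1467D0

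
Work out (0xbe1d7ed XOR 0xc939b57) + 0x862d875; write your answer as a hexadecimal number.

0xfd5252f

First 0xbe1d7ed XOR 0xc939b57 = 0x7724cba.
Add column by column in base 16, right to left:
  a+5 = f
  b+7 = 2 carry 1
  c+8+1 = 5 carry 1
  4+d+1 = 2 carry 1
  2+2+1 = 5
  7+6 = d
  7+8 = f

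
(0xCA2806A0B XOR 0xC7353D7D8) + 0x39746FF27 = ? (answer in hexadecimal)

0x4691ABCFA

First 0xCA2806A0B XOR 0xC7353D7D8 = 0x0D1D3BDD3.
Add column by column in base 16, right to left:
  3+7 = A
  D+2 = F
  D+F = C carry 1
  B+F+1 = B carry 1
  3+6+1 = A
  D+4 = 1 carry 1
  1+7+1 = 9
  D+9 = 6 carry 1
  0+3+1 = 4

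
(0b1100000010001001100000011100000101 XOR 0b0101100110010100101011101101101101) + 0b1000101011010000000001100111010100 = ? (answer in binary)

0b10010001111101101001101011000111100

First 0b1100000010001001100000011100000101 XOR 0b0101100110010100101011101101101101 = 0b1001100100011101001011110001101000.
Add column by column in base 2, right to left:
  0+0 = 0
  0+0 = 0
  0+1 = 1
  1+0 = 1
  0+1 = 1
  1+0 = 1
  1+1 = 0 carry 1
  0+1+1 = 0 carry 1
  0+1+1 = 0 carry 1
  0+0+1 = 1
  1+0 = 1
  1+1 = 0 carry 1
  1+1+1 = 1 carry 1
  1+0+1 = 0 carry 1
  0+0+1 = 1
  1+0 = 1
  0+0 = 0
  0+0 = 0
  1+0 = 1
  0+0 = 0
  1+0 = 1
  1+0 = 1
  1+1 = 0 carry 1
  0+0+1 = 1
  0+1 = 1
  0+1 = 1
  1+0 = 1
  0+1 = 1
  0+0 = 0
  1+1 = 0 carry 1
  1+0+1 = 0 carry 1
  0+0+1 = 1
  0+0 = 0
  1+1 = 0 carry 1
  final carry 1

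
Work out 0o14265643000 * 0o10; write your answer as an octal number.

Multiply each base-8 digit by 8, carrying:
  0×8 = 0 → write 0
  0×8 = 0 → write 0
  0×8 = 0 → write 0
  3×8 = 24 → write 0 carry 3
  4×8+3 = 35 → write 3 carry 4
  6×8+4 = 52 → write 4 carry 6
  5×8+6 = 46 → write 6 carry 5
  6×8+5 = 53 → write 5 carry 6
  2×8+6 = 22 → write 6 carry 2
  4×8+2 = 34 → write 2 carry 4
  1×8+4 = 12 → write 4 carry 1
  remaining carry: 1

0o142656430000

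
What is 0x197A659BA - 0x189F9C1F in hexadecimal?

0x17F06BD9B

Subtract column by column in base 16:
  A-F → B (borrow)
  B-1-1 → 9
  9-C → D (borrow)
  5-9-1 → B (borrow)
  6-F-1 → 6 (borrow)
  A-9-1 → 0
  7-8 → F (borrow)
  9-1-1 → 7
  1-0 → 1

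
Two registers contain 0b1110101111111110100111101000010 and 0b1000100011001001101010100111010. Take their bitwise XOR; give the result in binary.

XOR bit by bit (1 where the bits differ):
  1110101111111110100111101000010
^ 1000100011001001101010100111010
= 0110001100110111001101001111000

0b0110001100110111001101001111000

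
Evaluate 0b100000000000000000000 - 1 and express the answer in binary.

The trailing 20 digits are 0, so subtracting 1 borrows through: they become 1 and the next digit up decrements.

0b11111111111111111111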